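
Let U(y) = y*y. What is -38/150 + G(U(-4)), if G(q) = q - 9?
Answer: 506/75 ≈ 6.7467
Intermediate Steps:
U(y) = y²
G(q) = -9 + q
-38/150 + G(U(-4)) = -38/150 + (-9 + (-4)²) = -38*1/150 + (-9 + 16) = -19/75 + 7 = 506/75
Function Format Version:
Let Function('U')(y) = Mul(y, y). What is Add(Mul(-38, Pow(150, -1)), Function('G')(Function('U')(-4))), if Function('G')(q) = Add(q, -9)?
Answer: Rational(506, 75) ≈ 6.7467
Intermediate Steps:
Function('U')(y) = Pow(y, 2)
Function('G')(q) = Add(-9, q)
Add(Mul(-38, Pow(150, -1)), Function('G')(Function('U')(-4))) = Add(Mul(-38, Pow(150, -1)), Add(-9, Pow(-4, 2))) = Add(Mul(-38, Rational(1, 150)), Add(-9, 16)) = Add(Rational(-19, 75), 7) = Rational(506, 75)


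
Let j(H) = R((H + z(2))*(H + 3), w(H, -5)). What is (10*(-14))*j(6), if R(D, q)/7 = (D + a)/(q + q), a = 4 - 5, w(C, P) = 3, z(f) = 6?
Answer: -52430/3 ≈ -17477.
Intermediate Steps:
a = -1
R(D, q) = 7*(-1 + D)/(2*q) (R(D, q) = 7*((D - 1)/(q + q)) = 7*((-1 + D)/((2*q))) = 7*((-1 + D)*(1/(2*q))) = 7*((-1 + D)/(2*q)) = 7*(-1 + D)/(2*q))
j(H) = -7/6 + 7*(3 + H)*(6 + H)/6 (j(H) = (7/2)*(-1 + (H + 6)*(H + 3))/3 = (7/2)*(⅓)*(-1 + (6 + H)*(3 + H)) = (7/2)*(⅓)*(-1 + (3 + H)*(6 + H)) = -7/6 + 7*(3 + H)*(6 + H)/6)
(10*(-14))*j(6) = (10*(-14))*(119/6 + (7/6)*6² + (21/2)*6) = -140*(119/6 + (7/6)*36 + 63) = -140*(119/6 + 42 + 63) = -140*749/6 = -52430/3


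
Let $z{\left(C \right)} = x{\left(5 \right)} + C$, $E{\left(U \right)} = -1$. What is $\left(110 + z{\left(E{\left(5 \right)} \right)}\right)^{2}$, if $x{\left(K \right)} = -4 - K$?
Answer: $10000$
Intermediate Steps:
$z{\left(C \right)} = -9 + C$ ($z{\left(C \right)} = \left(-4 - 5\right) + C = -9 + C$)
$\left(110 + z{\left(E{\left(5 \right)} \right)}\right)^{2} = \left(110 - 10\right)^{2} = 100^{2} = 10000$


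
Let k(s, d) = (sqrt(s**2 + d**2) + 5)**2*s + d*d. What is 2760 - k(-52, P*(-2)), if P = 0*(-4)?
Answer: 171708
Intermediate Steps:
P = 0
k(s, d) = d**2 + s*(5 + sqrt(d**2 + s**2))**2 (k(s, d) = (sqrt(d**2 + s**2) + 5)**2*s + d**2 = (5 + sqrt(d**2 + s**2))**2*s + d**2 = s*(5 + sqrt(d**2 + s**2))**2 + d**2 = d**2 + s*(5 + sqrt(d**2 + s**2))**2)
2760 - k(-52, P*(-2)) = 2760 - ((0*(-2))**2 - 52*(5 + sqrt((0*(-2))**2 + (-52)**2))**2) = 2760 - (0**2 - 52*(5 + sqrt(0**2 + 2704))**2) = 2760 - (0 - 52*(5 + sqrt(0 + 2704))**2) = 2760 - (0 - 52*(5 + sqrt(2704))**2) = 2760 - (0 - 52*(5 + 52)**2) = 2760 - (0 - 52*57**2) = 2760 - (0 - 52*3249) = 2760 - (0 - 168948) = 2760 - 1*(-168948) = 2760 + 168948 = 171708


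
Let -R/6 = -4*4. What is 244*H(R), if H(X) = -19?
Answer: -4636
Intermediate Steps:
R = 96 (R = -(-24)*4 = -6*(-16) = 96)
244*H(R) = 244*(-19) = -4636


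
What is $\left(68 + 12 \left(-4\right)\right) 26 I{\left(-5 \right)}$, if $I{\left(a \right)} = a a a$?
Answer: $-65000$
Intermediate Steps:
$I{\left(a \right)} = a^{3}$ ($I{\left(a \right)} = a^{2} a = a^{3}$)
$\left(68 + 12 \left(-4\right)\right) 26 I{\left(-5 \right)} = \left(68 + 12 \left(-4\right)\right) 26 \left(-5\right)^{3} = \left(68 - 48\right) 26 \left(-125\right) = 20 \left(-3250\right) = -65000$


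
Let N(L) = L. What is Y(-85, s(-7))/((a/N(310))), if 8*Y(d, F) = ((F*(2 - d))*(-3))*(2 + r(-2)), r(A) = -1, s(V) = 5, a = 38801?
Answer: -202275/155204 ≈ -1.3033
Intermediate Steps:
Y(d, F) = -3*F*(2 - d)/8 (Y(d, F) = (((F*(2 - d))*(-3))*(2 - 1))/8 = (-3*F*(2 - d)*1)/8 = (-3*F*(2 - d))/8 = -3*F*(2 - d)/8)
Y(-85, s(-7))/((a/N(310))) = ((3/8)*5*(-2 - 85))/((38801/310)) = ((3/8)*5*(-87))/((38801*(1/310))) = -1305/(8*38801/310) = -1305/8*310/38801 = -202275/155204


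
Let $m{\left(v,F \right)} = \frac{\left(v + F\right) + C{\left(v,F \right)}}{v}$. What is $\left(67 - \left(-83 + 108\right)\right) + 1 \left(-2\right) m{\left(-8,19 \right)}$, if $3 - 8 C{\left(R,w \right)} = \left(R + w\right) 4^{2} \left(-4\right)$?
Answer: $\frac{2139}{32} \approx 66.844$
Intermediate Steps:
$C{\left(R,w \right)} = \frac{3}{8} + 8 R + 8 w$ ($C{\left(R,w \right)} = \frac{3}{8} - \frac{\left(R + w\right) 4^{2} \left(-4\right)}{8} = \frac{3}{8} - \frac{\left(R + w\right) 16 \left(-4\right)}{8} = \frac{3}{8} - \frac{\left(16 R + 16 w\right) \left(-4\right)}{8} = \frac{3}{8} - \frac{- 64 R - 64 w}{8} = \frac{3}{8} + \left(8 R + 8 w\right) = \frac{3}{8} + 8 R + 8 w$)
$m{\left(v,F \right)} = \frac{\frac{3}{8} + 9 F + 9 v}{v}$ ($m{\left(v,F \right)} = \frac{\left(v + F\right) + \left(\frac{3}{8} + 8 v + 8 F\right)}{v} = \frac{\left(F + v\right) + \left(\frac{3}{8} + 8 F + 8 v\right)}{v} = \frac{\frac{3}{8} + 9 F + 9 v}{v}$)
$\left(67 - \left(-83 + 108\right)\right) + 1 \left(-2\right) m{\left(-8,19 \right)} = \left(67 - \left(-83 + 108\right)\right) + 1 \left(-2\right) \frac{3 \left(1 + 24 \cdot 19 + 24 \left(-8\right)\right)}{8 \left(-8\right)} = \left(67 - 25\right) - 2 \cdot \frac{3}{8} \left(- \frac{1}{8}\right) \left(1 + 456 - 192\right) = \left(67 - 25\right) - 2 \cdot \frac{3}{8} \left(- \frac{1}{8}\right) 265 = 42 - - \frac{795}{32} = 42 + \frac{795}{32} = \frac{2139}{32}$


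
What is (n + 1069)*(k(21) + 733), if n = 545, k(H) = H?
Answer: 1216956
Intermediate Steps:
(n + 1069)*(k(21) + 733) = (545 + 1069)*(21 + 733) = 1614*754 = 1216956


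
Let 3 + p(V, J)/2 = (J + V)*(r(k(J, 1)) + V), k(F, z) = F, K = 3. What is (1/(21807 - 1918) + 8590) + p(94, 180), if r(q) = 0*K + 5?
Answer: 1249745205/19889 ≈ 62836.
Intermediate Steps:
r(q) = 5 (r(q) = 0*3 + 5 = 0 + 5 = 5)
p(V, J) = -6 + 2*(5 + V)*(J + V) (p(V, J) = -6 + 2*((J + V)*(5 + V)) = -6 + 2*((5 + V)*(J + V)) = -6 + 2*(5 + V)*(J + V))
(1/(21807 - 1918) + 8590) + p(94, 180) = (1/(21807 - 1918) + 8590) + (-6 + 2*94² + 10*180 + 10*94 + 2*180*94) = (1/19889 + 8590) + (-6 + 2*8836 + 1800 + 940 + 33840) = (1/19889 + 8590) + (-6 + 17672 + 1800 + 940 + 33840) = 170846511/19889 + 54246 = 1249745205/19889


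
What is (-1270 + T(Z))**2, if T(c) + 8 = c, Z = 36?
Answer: 1542564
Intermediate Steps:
T(c) = -8 + c
(-1270 + T(Z))**2 = (-1270 + (-8 + 36))**2 = (-1270 + 28)**2 = (-1242)**2 = 1542564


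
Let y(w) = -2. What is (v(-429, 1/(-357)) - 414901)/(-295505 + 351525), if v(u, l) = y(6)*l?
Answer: -29623931/3999828 ≈ -7.4063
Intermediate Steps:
v(u, l) = -2*l
(v(-429, 1/(-357)) - 414901)/(-295505 + 351525) = (-2/(-357) - 414901)/(-295505 + 351525) = (-2*(-1/357) - 414901)/56020 = (2/357 - 414901)*(1/56020) = -148119655/357*1/56020 = -29623931/3999828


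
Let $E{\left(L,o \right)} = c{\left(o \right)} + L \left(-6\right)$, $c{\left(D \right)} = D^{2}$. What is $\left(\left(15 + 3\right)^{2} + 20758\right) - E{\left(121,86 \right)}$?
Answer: $14412$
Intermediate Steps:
$E{\left(L,o \right)} = o^{2} - 6 L$ ($E{\left(L,o \right)} = o^{2} + L \left(-6\right) = o^{2} - 6 L$)
$\left(\left(15 + 3\right)^{2} + 20758\right) - E{\left(121,86 \right)} = \left(\left(15 + 3\right)^{2} + 20758\right) - \left(86^{2} - 726\right) = \left(18^{2} + 20758\right) - \left(7396 - 726\right) = \left(324 + 20758\right) - 6670 = 21082 - 6670 = 14412$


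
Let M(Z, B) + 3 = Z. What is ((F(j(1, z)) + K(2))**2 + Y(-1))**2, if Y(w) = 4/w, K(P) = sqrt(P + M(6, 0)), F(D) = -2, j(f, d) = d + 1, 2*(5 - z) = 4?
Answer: 105 - 40*sqrt(5) ≈ 15.557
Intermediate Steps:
M(Z, B) = -3 + Z
z = 3 (z = 5 - 1/2*4 = 5 - 2 = 3)
j(f, d) = 1 + d
K(P) = sqrt(3 + P) (K(P) = sqrt(P + (-3 + 6)) = sqrt(P + 3) = sqrt(3 + P))
((F(j(1, z)) + K(2))**2 + Y(-1))**2 = ((-2 + sqrt(3 + 2))**2 + 4/(-1))**2 = ((-2 + sqrt(5))**2 + 4*(-1))**2 = ((-2 + sqrt(5))**2 - 4)**2 = (-4 + (-2 + sqrt(5))**2)**2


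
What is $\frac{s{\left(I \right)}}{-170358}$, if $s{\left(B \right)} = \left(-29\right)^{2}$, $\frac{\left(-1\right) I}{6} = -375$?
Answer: $- \frac{841}{170358} \approx -0.0049367$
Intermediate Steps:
$I = 2250$ ($I = \left(-6\right) \left(-375\right) = 2250$)
$s{\left(B \right)} = 841$
$\frac{s{\left(I \right)}}{-170358} = \frac{841}{-170358} = 841 \left(- \frac{1}{170358}\right) = - \frac{841}{170358}$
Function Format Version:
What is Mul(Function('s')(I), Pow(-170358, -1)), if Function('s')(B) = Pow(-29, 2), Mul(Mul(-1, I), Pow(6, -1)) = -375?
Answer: Rational(-841, 170358) ≈ -0.0049367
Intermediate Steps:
I = 2250 (I = Mul(-6, -375) = 2250)
Function('s')(B) = 841
Mul(Function('s')(I), Pow(-170358, -1)) = Mul(841, Pow(-170358, -1)) = Mul(841, Rational(-1, 170358)) = Rational(-841, 170358)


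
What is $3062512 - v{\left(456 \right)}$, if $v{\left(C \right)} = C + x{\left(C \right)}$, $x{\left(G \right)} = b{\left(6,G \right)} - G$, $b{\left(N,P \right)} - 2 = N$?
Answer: $3062504$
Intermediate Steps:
$b{\left(N,P \right)} = 2 + N$
$x{\left(G \right)} = 8 - G$ ($x{\left(G \right)} = \left(2 + 6\right) - G = 8 - G$)
$v{\left(C \right)} = 8$ ($v{\left(C \right)} = C - \left(-8 + C\right) = 8$)
$3062512 - v{\left(456 \right)} = 3062512 - 8 = 3062504$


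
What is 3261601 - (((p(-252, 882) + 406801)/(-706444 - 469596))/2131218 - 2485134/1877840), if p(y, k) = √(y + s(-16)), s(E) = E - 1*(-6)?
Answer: 191888777264562126777439/58832671257268560 + I*√262/2506397616720 ≈ 3.2616e+6 + 6.458e-12*I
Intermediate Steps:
s(E) = 6 + E (s(E) = E + 6 = 6 + E)
p(y, k) = √(-10 + y) (p(y, k) = √(y + (6 - 16)) = √(y - 10) = √(-10 + y))
3261601 - (((p(-252, 882) + 406801)/(-706444 - 469596))/2131218 - 2485134/1877840) = 3261601 - (((√(-10 - 252) + 406801)/(-706444 - 469596))/2131218 - 2485134/1877840) = 3261601 - (((√(-262) + 406801)/(-1176040))*(1/2131218) - 2485134*1/1877840) = 3261601 - (((I*√262 + 406801)*(-1/1176040))*(1/2131218) - 1242567/938920) = 3261601 - (((406801 + I*√262)*(-1/1176040))*(1/2131218) - 1242567/938920) = 3261601 - ((-406801/1176040 - I*√262/1176040)*(1/2131218) - 1242567/938920) = 3261601 - ((-406801/2506397616720 - I*√262/2506397616720) - 1242567/938920) = 3261601 - (-77859183734212879/58832671257268560 - I*√262/2506397616720) = 3261601 + (77859183734212879/58832671257268560 + I*√262/2506397616720) = 191888777264562126777439/58832671257268560 + I*√262/2506397616720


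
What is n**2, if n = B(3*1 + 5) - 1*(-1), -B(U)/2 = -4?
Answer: 81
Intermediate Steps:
B(U) = 8 (B(U) = -2*(-4) = 8)
n = 9 (n = 8 - 1*(-1) = 8 + 1 = 9)
n**2 = 9**2 = 81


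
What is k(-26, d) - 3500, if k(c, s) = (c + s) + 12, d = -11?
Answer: -3525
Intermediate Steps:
k(c, s) = 12 + c + s
k(-26, d) - 3500 = (12 - 26 - 11) - 3500 = -25 - 3500 = -3525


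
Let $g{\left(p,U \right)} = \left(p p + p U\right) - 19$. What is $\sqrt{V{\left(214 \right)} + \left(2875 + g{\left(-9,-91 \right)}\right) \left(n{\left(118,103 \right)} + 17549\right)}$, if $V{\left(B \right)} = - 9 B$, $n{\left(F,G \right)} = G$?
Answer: $9 \sqrt{818506} \approx 8142.4$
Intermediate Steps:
$g{\left(p,U \right)} = -19 + p^{2} + U p$ ($g{\left(p,U \right)} = \left(p^{2} + U p\right) - 19 = -19 + p^{2} + U p$)
$\sqrt{V{\left(214 \right)} + \left(2875 + g{\left(-9,-91 \right)}\right) \left(n{\left(118,103 \right)} + 17549\right)} = \sqrt{\left(-9\right) 214 + \left(2875 - \left(-800 - 81\right)\right) \left(103 + 17549\right)} = \sqrt{-1926 + \left(2875 + \left(-19 + 81 + 819\right)\right) 17652} = \sqrt{-1926 + \left(2875 + 881\right) 17652} = \sqrt{-1926 + 3756 \cdot 17652} = \sqrt{-1926 + 66300912} = \sqrt{66298986} = 9 \sqrt{818506}$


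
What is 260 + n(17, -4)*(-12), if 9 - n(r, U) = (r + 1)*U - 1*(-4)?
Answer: -664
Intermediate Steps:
n(r, U) = 5 - U*(1 + r) (n(r, U) = 9 - ((r + 1)*U - 1*(-4)) = 9 - ((1 + r)*U + 4) = 9 - (U*(1 + r) + 4) = 9 - (4 + U*(1 + r)) = 9 + (-4 - U*(1 + r)) = 5 - U*(1 + r))
260 + n(17, -4)*(-12) = 260 + (5 - 1*(-4) - 1*(-4)*17)*(-12) = 260 + (5 + 4 + 68)*(-12) = 260 + 77*(-12) = 260 - 924 = -664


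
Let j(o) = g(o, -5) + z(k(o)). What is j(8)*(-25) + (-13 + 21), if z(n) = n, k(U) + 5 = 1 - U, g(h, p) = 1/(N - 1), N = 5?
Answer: 1207/4 ≈ 301.75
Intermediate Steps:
g(h, p) = 1/4 (g(h, p) = 1/(5 - 1) = 1/4)
k(U) = -4 - U (k(U) = -5 + (1 - U) = -4 - U)
j(o) = -15/4 - o (j(o) = 1/4 + (-4 - o) = -15/4 - o)
j(8)*(-25) + (-13 + 21) = (-15/4 - 1*8)*(-25) + (-13 + 21) = (-15/4 - 8)*(-25) + 8 = -47/4*(-25) + 8 = 1175/4 + 8 = 1207/4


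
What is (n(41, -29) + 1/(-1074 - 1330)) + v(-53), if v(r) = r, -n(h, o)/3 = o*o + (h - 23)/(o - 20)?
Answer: -303312729/117796 ≈ -2574.9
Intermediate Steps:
n(h, o) = -3*o² - 3*(-23 + h)/(-20 + o) (n(h, o) = -3*(o*o + (h - 23)/(o - 20)) = -3*(o² + (-23 + h)/(-20 + o)) = -3*o² - 3*(-23 + h)/(-20 + o))
(n(41, -29) + 1/(-1074 - 1330)) + v(-53) = (3*(23 - 1*41 - 1*(-29)³ + 20*(-29)²)/(-20 - 29) + 1/(-1074 - 1330)) - 53 = (3*(23 - 41 - 1*(-24389) + 20*841)/(-49) + 1/(-2404)) - 53 = (3*(-1/49)*(23 - 41 + 24389 + 16820) - 1/2404) - 53 = (3*(-1/49)*41191 - 1/2404) - 53 = (-123573/49 - 1/2404) - 53 = -297069541/117796 - 53 = -303312729/117796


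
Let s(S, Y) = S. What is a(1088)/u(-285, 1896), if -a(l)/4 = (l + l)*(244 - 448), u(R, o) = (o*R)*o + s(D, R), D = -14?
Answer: -887808/512261287 ≈ -0.0017331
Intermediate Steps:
u(R, o) = -14 + R*o² (u(R, o) = (o*R)*o - 14 = (R*o)*o - 14 = R*o² - 14 = -14 + R*o²)
a(l) = 1632*l (a(l) = -4*(l + l)*(244 - 448) = -4*2*l*(-204) = -(-1632)*l = 1632*l)
a(1088)/u(-285, 1896) = (1632*1088)/(-14 - 285*1896²) = 1775616/(-14 - 285*3594816) = 1775616/(-14 - 1024522560) = 1775616/(-1024522574) = 1775616*(-1/1024522574) = -887808/512261287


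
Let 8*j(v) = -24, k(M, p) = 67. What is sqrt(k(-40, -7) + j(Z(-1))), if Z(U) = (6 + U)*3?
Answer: 8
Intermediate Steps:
Z(U) = 18 + 3*U
j(v) = -3 (j(v) = (1/8)*(-24) = -3)
sqrt(k(-40, -7) + j(Z(-1))) = sqrt(67 - 3) = sqrt(64) = 8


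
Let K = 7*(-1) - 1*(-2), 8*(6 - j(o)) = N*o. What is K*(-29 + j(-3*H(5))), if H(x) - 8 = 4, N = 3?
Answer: 95/2 ≈ 47.500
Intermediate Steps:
H(x) = 12 (H(x) = 8 + 4 = 12)
j(o) = 6 - 3*o/8
K = -5 (K = -7 + 2 = -5)
K*(-29 + j(-3*H(5))) = -5*(-29 + (6 - (-9)*12/8)) = -5*(-29 + (6 - 3/8*(-36))) = -5*(-29 + (6 + 27/2)) = -5*(-29 + 39/2) = -5*(-19/2) = 95/2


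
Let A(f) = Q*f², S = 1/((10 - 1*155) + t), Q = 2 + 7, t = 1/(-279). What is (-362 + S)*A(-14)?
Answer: -6458599791/10114 ≈ -6.3858e+5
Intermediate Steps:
t = -1/279 ≈ -0.0035842
Q = 9
S = -279/40456 (S = 1/((10 - 1*155) - 1/279) = 1/((10 - 155) - 1/279) = 1/(-145 - 1/279) = 1/(-40456/279) = -279/40456 ≈ -0.0068964)
A(f) = 9*f²
(-362 + S)*A(-14) = (-362 - 279/40456)*(9*(-14)²) = -131808159*196/40456 = -14645351/40456*1764 = -6458599791/10114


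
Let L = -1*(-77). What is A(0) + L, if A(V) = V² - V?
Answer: 77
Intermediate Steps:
L = 77
A(0) + L = 0*(-1 + 0) + 77 = 0*(-1) + 77 = 0 + 77 = 77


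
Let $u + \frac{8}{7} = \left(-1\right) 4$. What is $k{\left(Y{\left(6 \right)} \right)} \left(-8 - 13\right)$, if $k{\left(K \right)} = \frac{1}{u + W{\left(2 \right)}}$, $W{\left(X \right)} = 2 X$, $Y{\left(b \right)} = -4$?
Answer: $\frac{147}{8} \approx 18.375$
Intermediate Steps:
$u = - \frac{36}{7}$ ($u = - \frac{8}{7} - 4 = - \frac{36}{7} \approx -5.1429$)
$k{\left(K \right)} = - \frac{7}{8}$ ($k{\left(K \right)} = \frac{1}{- \frac{36}{7} + 2 \cdot 2} = \frac{1}{- \frac{36}{7} + 4} = \frac{1}{- \frac{8}{7}} = - \frac{7}{8}$)
$k{\left(Y{\left(6 \right)} \right)} \left(-8 - 13\right) = - \frac{7 \left(-8 - 13\right)}{8} = \left(- \frac{7}{8}\right) \left(-21\right) = \frac{147}{8}$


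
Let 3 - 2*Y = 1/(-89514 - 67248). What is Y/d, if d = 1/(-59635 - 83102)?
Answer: -22375785173/104508 ≈ -2.1411e+5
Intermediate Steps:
Y = 470287/313524 (Y = 3/2 - 1/(2*(-89514 - 67248)) = 3/2 - ½/(-156762) = 3/2 - ½*(-1/156762) = 3/2 + 1/313524 = 470287/313524 ≈ 1.5000)
d = -1/142737 (d = 1/(-142737) = -1/142737 ≈ -7.0059e-6)
Y/d = 470287/(313524*(-1/142737)) = (470287/313524)*(-142737) = -22375785173/104508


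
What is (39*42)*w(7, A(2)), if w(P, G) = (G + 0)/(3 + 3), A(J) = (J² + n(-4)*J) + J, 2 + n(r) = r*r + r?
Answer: 7098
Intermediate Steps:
n(r) = -2 + r + r² (n(r) = -2 + (r*r + r) = -2 + (r² + r) = -2 + (r + r²) = -2 + r + r²)
A(J) = J² + 11*J (A(J) = (J² + (-2 - 4 + (-4)²)*J) + J = (J² + (-2 - 4 + 16)*J) + J = (J² + 10*J) + J = J² + 11*J)
w(P, G) = G/6
(39*42)*w(7, A(2)) = (39*42)*((2*(11 + 2))/6) = 1638*((2*13)/6) = 1638*((⅙)*26) = 1638*(13/3) = 7098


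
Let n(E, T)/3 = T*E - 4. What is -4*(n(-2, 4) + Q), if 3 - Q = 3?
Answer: 144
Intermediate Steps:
Q = 0 (Q = 3 - 1*3 = 3 - 3 = 0)
n(E, T) = -12 + 3*E*T (n(E, T) = 3*(T*E - 4) = 3*(E*T - 4) = 3*(-4 + E*T) = -12 + 3*E*T)
-4*(n(-2, 4) + Q) = -4*((-12 + 3*(-2)*4) + 0) = -4*((-12 - 24) + 0) = -4*(-36 + 0) = -4*(-36) = 144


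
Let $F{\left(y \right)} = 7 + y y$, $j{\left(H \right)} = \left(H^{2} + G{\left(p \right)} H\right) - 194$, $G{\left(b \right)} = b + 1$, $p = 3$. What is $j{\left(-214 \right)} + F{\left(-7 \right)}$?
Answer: $44802$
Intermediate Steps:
$G{\left(b \right)} = 1 + b$
$j{\left(H \right)} = -194 + H^{2} + 4 H$ ($j{\left(H \right)} = \left(H^{2} + \left(1 + 3\right) H\right) - 194 = \left(H^{2} + 4 H\right) - 194 = -194 + H^{2} + 4 H$)
$F{\left(y \right)} = 7 + y^{2}$
$j{\left(-214 \right)} + F{\left(-7 \right)} = \left(-194 + \left(-214\right)^{2} + 4 \left(-214\right)\right) + \left(7 + \left(-7\right)^{2}\right) = \left(-194 + 45796 - 856\right) + \left(7 + 49\right) = 44746 + 56 = 44802$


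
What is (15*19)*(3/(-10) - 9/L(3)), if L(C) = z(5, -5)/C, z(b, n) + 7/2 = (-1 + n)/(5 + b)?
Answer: 146889/82 ≈ 1791.3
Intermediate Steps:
z(b, n) = -7/2 + (-1 + n)/(5 + b)
L(C) = -41/(10*C) (L(C) = ((-37 - 7*5 + 2*(-5))/(2*(5 + 5)))/C = ((½)*(-37 - 35 - 10)/10)/C = ((½)*(⅒)*(-82))/C = -41/(10*C))
(15*19)*(3/(-10) - 9/L(3)) = (15*19)*(3/(-10) - 9/((-41/10/3))) = 285*(3*(-⅒) - 9/((-41/10*⅓))) = 285*(-3/10 - 9/(-41/30)) = 285*(-3/10 - 9*(-30/41)) = 285*(-3/10 + 270/41) = 285*(2577/410) = 146889/82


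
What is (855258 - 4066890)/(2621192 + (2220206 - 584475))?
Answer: -3211632/4256923 ≈ -0.75445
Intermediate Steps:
(855258 - 4066890)/(2621192 + (2220206 - 584475)) = -3211632/(2621192 + 1635731) = -3211632/4256923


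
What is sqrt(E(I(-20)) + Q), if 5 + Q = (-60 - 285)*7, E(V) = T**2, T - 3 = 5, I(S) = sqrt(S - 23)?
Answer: 2*I*sqrt(589) ≈ 48.539*I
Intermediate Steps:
I(S) = sqrt(-23 + S)
T = 8 (T = 3 + 5 = 8)
E(V) = 64 (E(V) = 8**2 = 64)
Q = -2420 (Q = -5 + (-60 - 285)*7 = -5 - 345*7 = -5 - 2415 = -2420)
sqrt(E(I(-20)) + Q) = sqrt(64 - 2420) = sqrt(-2356) = 2*I*sqrt(589)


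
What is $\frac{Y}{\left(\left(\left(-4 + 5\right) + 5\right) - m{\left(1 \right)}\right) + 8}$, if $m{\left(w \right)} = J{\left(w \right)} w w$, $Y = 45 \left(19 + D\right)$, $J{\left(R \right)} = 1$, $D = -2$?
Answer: $\frac{765}{13} \approx 58.846$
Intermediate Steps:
$Y = 765$ ($Y = 45 \left(19 - 2\right) = 45 \cdot 17 = 765$)
$m{\left(w \right)} = w^{2}$ ($m{\left(w \right)} = 1 w w = w w = w^{2}$)
$\frac{Y}{\left(\left(\left(-4 + 5\right) + 5\right) - m{\left(1 \right)}\right) + 8} = \frac{1}{\left(\left(\left(-4 + 5\right) + 5\right) - 1^{2}\right) + 8} \cdot 765 = \frac{1}{\left(\left(1 + 5\right) - 1\right) + 8} \cdot 765 = \frac{1}{\left(6 - 1\right) + 8} \cdot 765 = \frac{1}{5 + 8} \cdot 765 = \frac{1}{13} \cdot 765 = \frac{765}{13}$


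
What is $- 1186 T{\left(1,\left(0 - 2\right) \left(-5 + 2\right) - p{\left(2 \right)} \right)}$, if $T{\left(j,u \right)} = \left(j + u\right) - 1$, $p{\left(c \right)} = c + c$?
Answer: $-2372$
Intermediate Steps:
$p{\left(c \right)} = 2 c$
$T{\left(j,u \right)} = -1 + j + u$
$- 1186 T{\left(1,\left(0 - 2\right) \left(-5 + 2\right) - p{\left(2 \right)} \right)} = - 1186 \left(-1 + 1 - \left(4 - \left(0 - 2\right) \left(-5 + 2\right)\right)\right) = - 1186 \left(-1 + 1 - -2\right) = - 1186 \left(-1 + 1 + \left(6 - 4\right)\right) = - 1186 \left(-1 + 1 + 2\right) = \left(-1186\right) 2 = -2372$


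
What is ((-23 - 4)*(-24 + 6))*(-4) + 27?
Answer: -1917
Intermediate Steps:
((-23 - 4)*(-24 + 6))*(-4) + 27 = -27*(-18)*(-4) + 27 = 486*(-4) + 27 = -1944 + 27 = -1917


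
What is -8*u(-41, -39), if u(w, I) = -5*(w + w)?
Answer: -3280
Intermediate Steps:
u(w, I) = -10*w
-8*u(-41, -39) = -(-80)*(-41) = -8*410 = -3280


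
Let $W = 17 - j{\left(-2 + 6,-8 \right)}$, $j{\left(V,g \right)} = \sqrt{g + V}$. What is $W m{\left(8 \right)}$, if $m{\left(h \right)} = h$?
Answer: $136 - 16 i \approx 136.0 - 16.0 i$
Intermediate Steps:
$j{\left(V,g \right)} = \sqrt{V + g}$
$W = 17 - 2 i$ ($W = 17 - \sqrt{\left(-2 + 6\right) - 8} = 17 - \sqrt{4 - 8} = 17 - \sqrt{-4} = 17 - 2 i \approx 17.0 - 2.0 i$)
$W m{\left(8 \right)} = \left(17 - 2 i\right) 8 = 136 - 16 i$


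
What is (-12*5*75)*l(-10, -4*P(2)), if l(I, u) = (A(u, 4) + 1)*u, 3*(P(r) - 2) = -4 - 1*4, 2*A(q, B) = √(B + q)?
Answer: -12000 - 4000*√15 ≈ -27492.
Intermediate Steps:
A(q, B) = √(B + q)/2
P(r) = -⅔ (P(r) = 2 + (-4 - 1*4)/3 = 2 + (-4 - 4)/3 = 2 + (⅓)*(-8) = 2 - 8/3 = -⅔)
l(I, u) = u*(1 + √(4 + u)/2) (l(I, u) = (√(4 + u)/2 + 1)*u = (1 + √(4 + u)/2)*u = u*(1 + √(4 + u)/2))
(-12*5*75)*l(-10, -4*P(2)) = (-12*5*75)*((-4*(-⅔))*(2 + √(4 - 4*(-⅔)))/2) = (-60*75)*((½)*(8/3)*(2 + √(4 + 8/3))) = -2250*8*(2 + √(20/3))/3 = -2250*8*(2 + 2*√15/3)/3 = -4500*(8/3 + 8*√15/9) = -12000 - 4000*√15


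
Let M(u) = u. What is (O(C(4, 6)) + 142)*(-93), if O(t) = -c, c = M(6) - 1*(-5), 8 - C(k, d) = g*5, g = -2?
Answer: -12183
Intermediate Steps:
C(k, d) = 18 (C(k, d) = 8 - (-2)*5 = 8 - 1*(-10) = 8 + 10 = 18)
c = 11 (c = 6 - 1*(-5) = 6 + 5 = 11)
O(t) = -11 (O(t) = -1*11 = -11)
(O(C(4, 6)) + 142)*(-93) = (-11 + 142)*(-93) = 131*(-93) = -12183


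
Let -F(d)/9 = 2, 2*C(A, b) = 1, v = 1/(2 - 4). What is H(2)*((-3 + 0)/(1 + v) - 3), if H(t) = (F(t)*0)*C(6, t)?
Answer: 0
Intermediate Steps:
v = -½ (v = 1/(-2) = -½ ≈ -0.50000)
C(A, b) = ½ (C(A, b) = (½)*1 = ½)
F(d) = -18 (F(d) = -9*2 = -18)
H(t) = 0 (H(t) = -18*0*(½) = 0*(½) = 0)
H(2)*((-3 + 0)/(1 + v) - 3) = 0*((-3 + 0)/(1 - ½) - 3) = 0*(-3/½ - 3) = 0*(-3*2 - 3) = 0*(-6 - 3) = 0*(-9) = 0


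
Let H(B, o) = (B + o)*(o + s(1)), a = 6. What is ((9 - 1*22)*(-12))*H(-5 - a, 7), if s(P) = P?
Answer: -4992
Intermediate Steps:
H(B, o) = (1 + o)*(B + o) (H(B, o) = (B + o)*(o + 1) = (B + o)*(1 + o) = (1 + o)*(B + o))
((9 - 1*22)*(-12))*H(-5 - a, 7) = ((9 - 1*22)*(-12))*((-5 - 1*6) + 7 + 7² + (-5 - 1*6)*7) = ((9 - 22)*(-12))*((-5 - 6) + 7 + 49 + (-5 - 6)*7) = (-13*(-12))*(-11 + 7 + 49 - 11*7) = 156*(-11 + 7 + 49 - 77) = 156*(-32) = -4992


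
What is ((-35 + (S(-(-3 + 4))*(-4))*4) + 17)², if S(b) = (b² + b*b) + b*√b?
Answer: 2244 - 1600*I ≈ 2244.0 - 1600.0*I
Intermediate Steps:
S(b) = b^(3/2) + 2*b² (S(b) = (b² + b²) + b^(3/2) = 2*b² + b^(3/2) = b^(3/2) + 2*b²)
((-35 + (S(-(-3 + 4))*(-4))*4) + 17)² = ((-35 + (((-(-3 + 4))^(3/2) + 2*(-(-3 + 4))²)*(-4))*4) + 17)² = ((-35 + (((-1*1)^(3/2) + 2*(-1*1)²)*(-4))*4) + 17)² = ((-35 + (((-1)^(3/2) + 2*(-1)²)*(-4))*4) + 17)² = ((-35 + ((-I + 2*1)*(-4))*4) + 17)² = ((-35 + ((-I + 2)*(-4))*4) + 17)² = ((-35 + ((2 - I)*(-4))*4) + 17)² = ((-35 + (-8 + 4*I)*4) + 17)² = ((-35 + (-32 + 16*I)) + 17)² = ((-67 + 16*I) + 17)² = (-50 + 16*I)²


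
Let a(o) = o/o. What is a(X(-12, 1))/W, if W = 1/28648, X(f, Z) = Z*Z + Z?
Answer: 28648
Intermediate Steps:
X(f, Z) = Z + Z**2 (X(f, Z) = Z**2 + Z = Z + Z**2)
a(o) = 1
W = 1/28648 ≈ 3.4906e-5
a(X(-12, 1))/W = 1/(1/28648) = 1*28648 = 28648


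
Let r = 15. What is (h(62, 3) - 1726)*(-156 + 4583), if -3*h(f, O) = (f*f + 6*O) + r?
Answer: -40086485/3 ≈ -1.3362e+7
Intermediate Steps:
h(f, O) = -5 - 2*O - f**2/3 (h(f, O) = -((f*f + 6*O) + 15)/3 = -((f**2 + 6*O) + 15)/3 = -(15 + f**2 + 6*O)/3 = -5 - 2*O - f**2/3)
(h(62, 3) - 1726)*(-156 + 4583) = ((-5 - 2*3 - 1/3*62**2) - 1726)*(-156 + 4583) = ((-5 - 6 - 1/3*3844) - 1726)*4427 = ((-5 - 6 - 3844/3) - 1726)*4427 = (-3877/3 - 1726)*4427 = -9055/3*4427 = -40086485/3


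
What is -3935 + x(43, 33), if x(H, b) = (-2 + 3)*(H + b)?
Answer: -3859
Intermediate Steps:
x(H, b) = H + b (x(H, b) = 1*(H + b) = H + b)
-3935 + x(43, 33) = -3935 + (43 + 33) = -3935 + 76 = -3859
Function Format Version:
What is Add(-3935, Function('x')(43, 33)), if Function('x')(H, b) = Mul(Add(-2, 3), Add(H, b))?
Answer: -3859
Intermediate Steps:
Function('x')(H, b) = Add(H, b) (Function('x')(H, b) = Mul(1, Add(H, b)) = Add(H, b))
Add(-3935, Function('x')(43, 33)) = Add(-3935, Add(43, 33)) = Add(-3935, 76) = -3859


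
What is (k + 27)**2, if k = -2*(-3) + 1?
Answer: 1156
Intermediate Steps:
k = 7 (k = 6 + 1 = 7)
(k + 27)**2 = (7 + 27)**2 = 34**2 = 1156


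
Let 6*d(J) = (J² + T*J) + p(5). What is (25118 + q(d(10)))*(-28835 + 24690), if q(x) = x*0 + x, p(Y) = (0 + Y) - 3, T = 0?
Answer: -104184575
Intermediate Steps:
p(Y) = -3 + Y (p(Y) = Y - 3 = -3 + Y)
d(J) = ⅓ + J²/6 (d(J) = ((J² + 0*J) + (-3 + 5))/6 = ((J² + 0) + 2)/6 = (J² + 2)/6 = (2 + J²)/6 = ⅓ + J²/6)
q(x) = x (q(x) = 0 + x = x)
(25118 + q(d(10)))*(-28835 + 24690) = (25118 + (⅓ + (⅙)*10²))*(-28835 + 24690) = (25118 + (⅓ + (⅙)*100))*(-4145) = (25118 + (⅓ + 50/3))*(-4145) = (25118 + 17)*(-4145) = 25135*(-4145) = -104184575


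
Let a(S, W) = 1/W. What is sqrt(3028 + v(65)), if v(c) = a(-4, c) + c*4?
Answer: sqrt(13891865)/65 ≈ 57.341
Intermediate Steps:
v(c) = 1/c + 4*c (v(c) = 1/c + c*4 = 1/c + 4*c)
sqrt(3028 + v(65)) = sqrt(3028 + (1/65 + 4*65)) = sqrt(3028 + (1/65 + 260)) = sqrt(3028 + 16901/65) = sqrt(213721/65) = sqrt(13891865)/65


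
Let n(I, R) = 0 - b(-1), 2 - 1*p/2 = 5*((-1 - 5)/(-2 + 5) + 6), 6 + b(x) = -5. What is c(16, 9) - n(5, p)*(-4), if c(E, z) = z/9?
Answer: 45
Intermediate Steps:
b(x) = -11 (b(x) = -6 - 5 = -11)
p = -36 (p = 4 - 10*((-1 - 5)/(-2 + 5) + 6) = 4 - 10*(-6/3 + 6) = 4 - 10*(-6*1/3 + 6) = 4 - 10*(-2 + 6) = 4 - 10*4 = 4 - 2*20 = 4 - 40 = -36)
n(I, R) = 11 (n(I, R) = 0 - 1*(-11) = 0 + 11 = 11)
c(E, z) = z/9 (c(E, z) = z*(1/9) = z/9)
c(16, 9) - n(5, p)*(-4) = (1/9)*9 - 11*(-4) = 1 - 1*(-44) = 1 + 44 = 45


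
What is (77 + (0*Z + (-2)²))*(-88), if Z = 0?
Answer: -7128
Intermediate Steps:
(77 + (0*Z + (-2)²))*(-88) = (77 + (0*0 + (-2)²))*(-88) = (77 + (0 + 4))*(-88) = (77 + 4)*(-88) = 81*(-88) = -7128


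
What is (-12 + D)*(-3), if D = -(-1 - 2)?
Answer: 27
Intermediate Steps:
D = 3 (D = -1*(-3) = 3)
(-12 + D)*(-3) = (-12 + 3)*(-3) = -9*(-3) = 27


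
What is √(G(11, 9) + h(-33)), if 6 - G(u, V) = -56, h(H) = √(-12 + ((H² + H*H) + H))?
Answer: √(62 + 3*√237) ≈ 10.401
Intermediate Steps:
h(H) = √(-12 + H + 2*H²) (h(H) = √(-12 + ((H² + H²) + H)) = √(-12 + (2*H² + H)) = √(-12 + (H + 2*H²)) = √(-12 + H + 2*H²))
G(u, V) = 62 (G(u, V) = 6 - 1*(-56) = 6 + 56 = 62)
√(G(11, 9) + h(-33)) = √(62 + √(-12 - 33 + 2*(-33)²)) = √(62 + √(-12 - 33 + 2*1089)) = √(62 + √(-12 - 33 + 2178)) = √(62 + √2133) = √(62 + 3*√237)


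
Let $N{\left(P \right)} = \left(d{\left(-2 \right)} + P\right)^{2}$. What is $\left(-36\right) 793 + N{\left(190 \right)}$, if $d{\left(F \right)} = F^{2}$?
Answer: $9088$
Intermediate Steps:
$N{\left(P \right)} = \left(4 + P\right)^{2}$ ($N{\left(P \right)} = \left(\left(-2\right)^{2} + P\right)^{2} = \left(4 + P\right)^{2}$)
$\left(-36\right) 793 + N{\left(190 \right)} = \left(-36\right) 793 + \left(4 + 190\right)^{2} = -28548 + 194^{2} = -28548 + 37636 = 9088$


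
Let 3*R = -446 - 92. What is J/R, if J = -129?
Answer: 387/538 ≈ 0.71933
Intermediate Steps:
R = -538/3 (R = (-446 - 92)/3 = (1/3)*(-538) = -538/3 ≈ -179.33)
J/R = -129/(-538/3) = -129*(-3/538) = 387/538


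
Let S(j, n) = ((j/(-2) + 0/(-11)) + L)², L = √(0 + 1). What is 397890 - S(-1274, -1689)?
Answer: -9154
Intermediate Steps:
L = 1 (L = √1 = 1)
S(j, n) = (1 - j/2)² (S(j, n) = ((j/(-2) + 0/(-11)) + 1)² = ((j*(-½) + 0*(-1/11)) + 1)² = ((-j/2 + 0) + 1)² = (-j/2 + 1)² = (1 - j/2)²)
397890 - S(-1274, -1689) = 397890 - (-2 - 1274)²/4 = 397890 - (-1276)²/4 = 397890 - 1628176/4 = 397890 - 1*407044 = 397890 - 407044 = -9154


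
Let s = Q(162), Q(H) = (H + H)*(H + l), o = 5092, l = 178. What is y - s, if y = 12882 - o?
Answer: -102370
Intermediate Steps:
y = 7790 (y = 12882 - 1*5092 = 12882 - 5092 = 7790)
Q(H) = 2*H*(178 + H) (Q(H) = (H + H)*(H + 178) = (2*H)*(178 + H) = 2*H*(178 + H))
s = 110160 (s = 2*162*(178 + 162) = 2*162*340 = 110160)
y - s = 7790 - 1*110160 = 7790 - 110160 = -102370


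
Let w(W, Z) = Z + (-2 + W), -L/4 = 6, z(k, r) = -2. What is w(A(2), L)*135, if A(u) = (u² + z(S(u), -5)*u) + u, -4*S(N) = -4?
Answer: -3240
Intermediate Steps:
S(N) = 1 (S(N) = -¼*(-4) = 1)
L = -24 (L = -4*6 = -24)
A(u) = u² - u (A(u) = (u² - 2*u) + u = u² - u)
w(W, Z) = -2 + W + Z
w(A(2), L)*135 = (-2 + 2*(-1 + 2) - 24)*135 = (-2 + 2*1 - 24)*135 = (-2 + 2 - 24)*135 = -24*135 = -3240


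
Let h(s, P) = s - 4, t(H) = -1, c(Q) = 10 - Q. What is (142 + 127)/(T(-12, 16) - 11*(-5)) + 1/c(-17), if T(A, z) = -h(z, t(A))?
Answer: 7306/1161 ≈ 6.2929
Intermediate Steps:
h(s, P) = -4 + s
T(A, z) = 4 - z (T(A, z) = -(-4 + z) = 4 - z)
(142 + 127)/(T(-12, 16) - 11*(-5)) + 1/c(-17) = (142 + 127)/((4 - 1*16) - 11*(-5)) + 1/(10 - 1*(-17)) = 269/((4 - 16) + 55) + 1/(10 + 17) = 269/(-12 + 55) + 1/27 = 269/43 + 1/27 = 7306/1161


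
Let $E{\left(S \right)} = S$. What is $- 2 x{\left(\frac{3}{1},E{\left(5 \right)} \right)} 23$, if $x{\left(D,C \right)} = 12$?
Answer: $-552$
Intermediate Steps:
$- 2 x{\left(\frac{3}{1},E{\left(5 \right)} \right)} 23 = - 2 \cdot 12 \cdot 23 = \left(-2\right) 276 = -552$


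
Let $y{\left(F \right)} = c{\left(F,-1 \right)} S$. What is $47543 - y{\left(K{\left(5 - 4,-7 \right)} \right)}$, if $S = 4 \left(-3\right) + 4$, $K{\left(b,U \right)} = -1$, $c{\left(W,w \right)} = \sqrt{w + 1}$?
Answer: $47543$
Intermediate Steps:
$c{\left(W,w \right)} = \sqrt{1 + w}$
$S = -8$ ($S = -12 + 4 = -8$)
$y{\left(F \right)} = 0$ ($y{\left(F \right)} = \sqrt{1 - 1} \left(-8\right) = \sqrt{0} \left(-8\right) = 0 \left(-8\right) = 0$)
$47543 - y{\left(K{\left(5 - 4,-7 \right)} \right)} = 47543 - 0 = 47543 + 0 = 47543$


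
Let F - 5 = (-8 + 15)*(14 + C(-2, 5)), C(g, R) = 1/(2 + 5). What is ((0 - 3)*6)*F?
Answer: -1872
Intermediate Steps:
C(g, R) = ⅐ (C(g, R) = 1/7 = ⅐)
F = 104 (F = 5 + (-8 + 15)*(14 + ⅐) = 5 + 7*(99/7) = 5 + 99 = 104)
((0 - 3)*6)*F = ((0 - 3)*6)*104 = -3*6*104 = -18*104 = -1872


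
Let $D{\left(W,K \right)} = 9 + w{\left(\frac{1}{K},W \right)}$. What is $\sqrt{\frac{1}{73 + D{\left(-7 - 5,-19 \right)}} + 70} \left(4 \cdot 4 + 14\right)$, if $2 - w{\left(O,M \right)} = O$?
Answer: $\frac{30 \sqrt{178558973}}{1597} \approx 251.02$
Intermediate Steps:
$w{\left(O,M \right)} = 2 - O$
$D{\left(W,K \right)} = 11 - \frac{1}{K}$ ($D{\left(W,K \right)} = 9 + \left(2 - \frac{1}{K}\right) = 11 - \frac{1}{K}$)
$\sqrt{\frac{1}{73 + D{\left(-7 - 5,-19 \right)}} + 70} \left(4 \cdot 4 + 14\right) = \sqrt{\frac{1}{73 + \left(11 - \frac{1}{-19}\right)} + 70} \left(4 \cdot 4 + 14\right) = \sqrt{\frac{1}{73 + \left(11 - - \frac{1}{19}\right)} + 70} \left(16 + 14\right) = \sqrt{\frac{1}{73 + \left(11 + \frac{1}{19}\right)} + 70} \cdot 30 = \sqrt{\frac{1}{73 + \frac{210}{19}} + 70} \cdot 30 = \sqrt{\frac{1}{\frac{1597}{19}} + 70} \cdot 30 = \sqrt{\frac{19}{1597} + 70} \cdot 30 = \sqrt{\frac{111809}{1597}} \cdot 30 = \frac{\sqrt{178558973}}{1597} \cdot 30 = \frac{30 \sqrt{178558973}}{1597}$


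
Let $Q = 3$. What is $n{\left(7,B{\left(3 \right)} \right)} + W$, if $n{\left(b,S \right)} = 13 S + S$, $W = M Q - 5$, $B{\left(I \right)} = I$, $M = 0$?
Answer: $37$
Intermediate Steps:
$W = -5$ ($W = 0 \cdot 3 - 5 = 0 - 5 = -5$)
$n{\left(b,S \right)} = 14 S$
$n{\left(7,B{\left(3 \right)} \right)} + W = 14 \cdot 3 - 5 = 42 - 5 = 37$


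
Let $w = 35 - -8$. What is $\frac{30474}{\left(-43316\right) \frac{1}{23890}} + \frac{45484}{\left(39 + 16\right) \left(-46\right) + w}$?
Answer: $- \frac{453141381191}{26931723} \approx -16826.0$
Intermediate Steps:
$w = 43$ ($w = 35 + 8 = 43$)
$\frac{30474}{\left(-43316\right) \frac{1}{23890}} + \frac{45484}{\left(39 + 16\right) \left(-46\right) + w} = \frac{30474}{\left(-43316\right) \frac{1}{23890}} + \frac{45484}{\left(39 + 16\right) \left(-46\right) + 43} = \frac{30474}{\left(-43316\right) \frac{1}{23890}} + \frac{45484}{55 \left(-46\right) + 43} = \frac{30474}{- \frac{21658}{11945}} + \frac{45484}{-2530 + 43} = 30474 \left(- \frac{11945}{21658}\right) + \frac{45484}{-2487} = - \frac{182005965}{10829} + 45484 \left(- \frac{1}{2487}\right) = - \frac{182005965}{10829} - \frac{45484}{2487} = - \frac{453141381191}{26931723}$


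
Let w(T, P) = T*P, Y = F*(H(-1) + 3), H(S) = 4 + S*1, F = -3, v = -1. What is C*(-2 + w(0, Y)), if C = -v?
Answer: -2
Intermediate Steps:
C = 1 (C = -1*(-1) = 1)
H(S) = 4 + S
Y = -18 (Y = -3*((4 - 1) + 3) = -3*(3 + 3) = -3*6 = -18)
w(T, P) = P*T
C*(-2 + w(0, Y)) = 1*(-2 - 18*0) = 1*(-2 + 0) = 1*(-2) = -2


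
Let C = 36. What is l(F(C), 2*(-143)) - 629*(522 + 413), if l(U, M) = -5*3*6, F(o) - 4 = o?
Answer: -588205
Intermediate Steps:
F(o) = 4 + o
l(U, M) = -90 (l(U, M) = -15*6 = -90)
l(F(C), 2*(-143)) - 629*(522 + 413) = -90 - 629*(522 + 413) = -90 - 629*935 = -90 - 588115 = -588205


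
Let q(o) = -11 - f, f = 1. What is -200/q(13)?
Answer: 50/3 ≈ 16.667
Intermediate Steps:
q(o) = -12 (q(o) = -11 - 1*1 = -11 - 1 = -12)
-200/q(13) = -200/(-12) = -200*(-1/12) = 50/3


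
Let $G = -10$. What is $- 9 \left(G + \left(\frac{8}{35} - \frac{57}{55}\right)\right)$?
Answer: $\frac{37449}{385} \approx 97.27$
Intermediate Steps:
$- 9 \left(G + \left(\frac{8}{35} - \frac{57}{55}\right)\right) = - 9 \left(-10 + \left(\frac{8}{35} - \frac{57}{55}\right)\right) = - 9 \left(-10 - \frac{311}{385}\right) = \left(-9\right) \left(- \frac{4161}{385}\right) = \frac{37449}{385}$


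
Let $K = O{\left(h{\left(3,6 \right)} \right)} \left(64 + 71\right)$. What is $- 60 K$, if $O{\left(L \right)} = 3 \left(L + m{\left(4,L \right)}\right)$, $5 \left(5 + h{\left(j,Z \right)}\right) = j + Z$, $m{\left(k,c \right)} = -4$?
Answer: $174960$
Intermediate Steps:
$h{\left(j,Z \right)} = -5 + \frac{Z}{5} + \frac{j}{5}$ ($h{\left(j,Z \right)} = -5 + \frac{j + Z}{5} = -5 + \frac{Z + j}{5} = -5 + \left(\frac{Z}{5} + \frac{j}{5}\right) = -5 + \frac{Z}{5} + \frac{j}{5}$)
$O{\left(L \right)} = -12 + 3 L$ ($O{\left(L \right)} = 3 \left(L - 4\right) = 3 \left(-4 + L\right) = -12 + 3 L$)
$K = -2916$ ($K = \left(-12 + 3 \left(-5 + \frac{1}{5} \cdot 6 + \frac{1}{5} \cdot 3\right)\right) \left(64 + 71\right) = \left(-12 + 3 \left(-5 + \frac{6}{5} + \frac{3}{5}\right)\right) 135 = \left(-12 + 3 \left(- \frac{16}{5}\right)\right) 135 = \left(-12 - \frac{48}{5}\right) 135 = \left(- \frac{108}{5}\right) 135 = -2916$)
$- 60 K = \left(-60\right) \left(-2916\right) = 174960$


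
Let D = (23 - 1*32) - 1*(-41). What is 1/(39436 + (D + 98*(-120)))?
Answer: 1/27708 ≈ 3.6091e-5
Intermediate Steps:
D = 32 (D = (23 - 32) + 41 = -9 + 41 = 32)
1/(39436 + (D + 98*(-120))) = 1/(39436 + (32 + 98*(-120))) = 1/(39436 + (32 - 11760)) = 1/(39436 - 11728) = 1/27708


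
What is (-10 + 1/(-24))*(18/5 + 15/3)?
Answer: -10363/120 ≈ -86.358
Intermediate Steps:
(-10 + 1/(-24))*(18/5 + 15/3) = (-10 - 1/24)*(18*(⅕) + 15*(⅓)) = -241*(18/5 + 5)/24 = -241/24*43/5 = -10363/120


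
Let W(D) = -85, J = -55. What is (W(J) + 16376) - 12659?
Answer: 3632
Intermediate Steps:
(W(J) + 16376) - 12659 = (-85 + 16376) - 12659 = 16291 - 12659 = 3632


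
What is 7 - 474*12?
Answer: -5681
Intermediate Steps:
7 - 474*12 = 7 - 79*72 = 7 - 5688 = -5681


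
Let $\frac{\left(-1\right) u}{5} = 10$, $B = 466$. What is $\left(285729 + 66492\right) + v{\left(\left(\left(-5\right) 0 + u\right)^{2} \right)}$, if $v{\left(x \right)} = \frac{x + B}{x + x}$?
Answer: $\frac{880553983}{2500} \approx 3.5222 \cdot 10^{5}$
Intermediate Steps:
$u = -50$ ($u = \left(-5\right) 10 = -50$)
$v{\left(x \right)} = \frac{466 + x}{2 x}$ ($v{\left(x \right)} = \frac{x + 466}{x + x} = \frac{466 + x}{2 x}$)
$\left(285729 + 66492\right) + v{\left(\left(\left(-5\right) 0 + u\right)^{2} \right)} = \left(285729 + 66492\right) + \frac{466 + \left(\left(-5\right) 0 - 50\right)^{2}}{2 \left(\left(-5\right) 0 - 50\right)^{2}} = 352221 + \frac{466 + \left(0 - 50\right)^{2}}{2 \left(0 - 50\right)^{2}} = 352221 + \frac{466 + \left(-50\right)^{2}}{2 \left(-50\right)^{2}} = 352221 + \frac{466 + 2500}{2 \cdot 2500} = 352221 + \frac{1}{2} \cdot \frac{1}{2500} \cdot 2966 = 352221 + \frac{1483}{2500} = \frac{880553983}{2500}$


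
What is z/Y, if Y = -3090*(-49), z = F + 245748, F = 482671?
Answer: 728419/151410 ≈ 4.8109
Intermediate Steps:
z = 728419 (z = 482671 + 245748 = 728419)
Y = 151410
z/Y = 728419/151410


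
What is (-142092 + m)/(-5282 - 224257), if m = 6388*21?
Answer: 2648/76513 ≈ 0.034608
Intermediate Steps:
m = 134148
(-142092 + m)/(-5282 - 224257) = (-142092 + 134148)/(-5282 - 224257) = -7944/(-229539) = -7944*(-1/229539) = 2648/76513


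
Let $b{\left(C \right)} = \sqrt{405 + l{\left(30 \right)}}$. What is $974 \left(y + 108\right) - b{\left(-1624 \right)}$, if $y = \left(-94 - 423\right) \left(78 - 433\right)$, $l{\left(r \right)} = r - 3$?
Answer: $178868282 - 12 \sqrt{3} \approx 1.7887 \cdot 10^{8}$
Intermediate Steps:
$l{\left(r \right)} = -3 + r$
$y = 183535$ ($y = \left(-517\right) \left(-355\right) = 183535$)
$b{\left(C \right)} = 12 \sqrt{3}$ ($b{\left(C \right)} = \sqrt{405 + \left(-3 + 30\right)} = \sqrt{405 + 27} = \sqrt{432} = 12 \sqrt{3}$)
$974 \left(y + 108\right) - b{\left(-1624 \right)} = 974 \left(183535 + 108\right) - 12 \sqrt{3} = 974 \cdot 183643 - 12 \sqrt{3} = 178868282 - 12 \sqrt{3}$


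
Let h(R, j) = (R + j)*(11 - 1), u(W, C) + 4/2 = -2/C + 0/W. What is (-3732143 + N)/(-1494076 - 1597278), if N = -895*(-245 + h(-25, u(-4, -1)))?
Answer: 234937/220811 ≈ 1.0640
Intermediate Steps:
u(W, C) = -2 - 2/C (u(W, C) = -2 + (-2/C + 0/W) = -2 + (-2/C + 0) = -2 - 2/C)
h(R, j) = 10*R + 10*j (h(R, j) = (R + j)*10 = 10*R + 10*j)
N = 443025 (N = -895*(-245 + (10*(-25) + 10*(-2 - 2/(-1)))) = -895*(-245 + (-250 + 10*(-2 - 2*(-1)))) = -895*(-245 + (-250 + 10*(-2 + 2))) = -895*(-245 + (-250 + 10*0)) = -895*(-245 + (-250 + 0)) = -895*(-245 - 250) = -895*(-495) = 443025)
(-3732143 + N)/(-1494076 - 1597278) = (-3732143 + 443025)/(-1494076 - 1597278) = -3289118/(-3091354) = -3289118*(-1/3091354) = 234937/220811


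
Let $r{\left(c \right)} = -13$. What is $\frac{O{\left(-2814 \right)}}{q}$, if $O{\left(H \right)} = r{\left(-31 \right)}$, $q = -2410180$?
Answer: $\frac{13}{2410180} \approx 5.3938 \cdot 10^{-6}$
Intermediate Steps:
$O{\left(H \right)} = -13$
$\frac{O{\left(-2814 \right)}}{q} = - \frac{13}{-2410180} = \left(-13\right) \left(- \frac{1}{2410180}\right) = \frac{13}{2410180}$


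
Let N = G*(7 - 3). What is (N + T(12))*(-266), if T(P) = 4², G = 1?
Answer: -5320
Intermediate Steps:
T(P) = 16
N = 4 (N = 1*(7 - 3) = 1*4 = 4)
(N + T(12))*(-266) = (4 + 16)*(-266) = 20*(-266) = -5320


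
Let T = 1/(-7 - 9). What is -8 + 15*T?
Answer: -143/16 ≈ -8.9375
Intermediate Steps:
T = -1/16 (T = 1/(-16) = -1/16 ≈ -0.062500)
-8 + 15*T = -8 + 15*(-1/16) = -8 - 15/16 = -143/16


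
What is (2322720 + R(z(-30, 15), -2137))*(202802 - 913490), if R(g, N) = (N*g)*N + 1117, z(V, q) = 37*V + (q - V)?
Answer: 3454857019261824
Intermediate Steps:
z(V, q) = q + 36*V
R(g, N) = 1117 + g*N**2 (R(g, N) = g*N**2 + 1117 = 1117 + g*N**2)
(2322720 + R(z(-30, 15), -2137))*(202802 - 913490) = (2322720 + (1117 + (15 + 36*(-30))*(-2137)**2))*(202802 - 913490) = (2322720 + (1117 + (15 - 1080)*4566769))*(-710688) = (2322720 + (1117 - 1065*4566769))*(-710688) = (2322720 + (1117 - 4863608985))*(-710688) = (2322720 - 4863607868)*(-710688) = -4861285148*(-710688) = 3454857019261824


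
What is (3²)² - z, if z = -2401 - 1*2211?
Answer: 4693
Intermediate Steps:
z = -4612 (z = -2401 - 2211 = -4612)
(3²)² - z = (3²)² - 1*(-4612) = 9² + 4612 = 81 + 4612 = 4693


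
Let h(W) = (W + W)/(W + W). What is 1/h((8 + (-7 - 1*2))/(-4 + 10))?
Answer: 1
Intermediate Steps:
h(W) = 1 (h(W) = (2*W)/((2*W)) = (2*W)*(1/(2*W)) = 1)
1/h((8 + (-7 - 1*2))/(-4 + 10)) = 1/1 = 1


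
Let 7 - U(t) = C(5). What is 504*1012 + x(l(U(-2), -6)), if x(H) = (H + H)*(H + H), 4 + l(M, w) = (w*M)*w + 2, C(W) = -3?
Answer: 1022704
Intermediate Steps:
U(t) = 10 (U(t) = 7 - 1*(-3) = 7 + 3 = 10)
l(M, w) = -2 + M*w**2 (l(M, w) = -4 + ((w*M)*w + 2) = -4 + ((M*w)*w + 2) = -4 + (M*w**2 + 2) = -4 + (2 + M*w**2) = -2 + M*w**2)
x(H) = 4*H**2 (x(H) = (2*H)*(2*H) = 4*H**2)
504*1012 + x(l(U(-2), -6)) = 504*1012 + 4*(-2 + 10*(-6)**2)**2 = 510048 + 4*(-2 + 10*36)**2 = 510048 + 4*(-2 + 360)**2 = 510048 + 4*358**2 = 510048 + 4*128164 = 510048 + 512656 = 1022704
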